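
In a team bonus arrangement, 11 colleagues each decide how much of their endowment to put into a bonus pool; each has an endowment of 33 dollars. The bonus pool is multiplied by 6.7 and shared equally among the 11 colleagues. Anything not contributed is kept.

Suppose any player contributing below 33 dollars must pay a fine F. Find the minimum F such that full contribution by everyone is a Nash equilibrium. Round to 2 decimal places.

Given the others contribute fully, the best deviation is to contribute 0 (any partial contribution still incurs the fine and gives up units whose private return 0.6091 is below 1).
Deviating from 33 to 0 saves 33 dollars but forfeits the deviator's share of the drop in the bonus pool: 6.7/11 × 33 = 20.10.
So the deviation gain is 33 − 20.10 = 12.90, and the fine must be at least 12.90 dollars to wipe it out.

12.90 dollars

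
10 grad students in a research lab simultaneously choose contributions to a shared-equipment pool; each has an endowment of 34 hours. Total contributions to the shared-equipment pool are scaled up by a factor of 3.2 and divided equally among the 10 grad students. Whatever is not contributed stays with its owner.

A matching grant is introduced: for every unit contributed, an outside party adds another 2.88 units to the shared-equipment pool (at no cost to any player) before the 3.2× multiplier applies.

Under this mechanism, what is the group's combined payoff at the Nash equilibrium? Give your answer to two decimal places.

4221.44 hours

The effective private return per unit is now 3.2 × 3.88 / 10 = 1.2416 > 1, so every player's dominant strategy flips to full contribution.
At the Nash equilibrium everyone contributes 34. Group total payoff = 3.2 × 3.88 × 340 = 4221.44.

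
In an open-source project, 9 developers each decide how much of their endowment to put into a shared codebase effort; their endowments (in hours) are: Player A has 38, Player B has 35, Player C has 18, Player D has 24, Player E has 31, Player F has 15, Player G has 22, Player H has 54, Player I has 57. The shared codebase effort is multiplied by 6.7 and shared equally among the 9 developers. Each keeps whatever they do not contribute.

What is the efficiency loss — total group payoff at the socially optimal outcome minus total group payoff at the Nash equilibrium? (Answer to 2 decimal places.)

The private return per contributed unit is 6.7/9 = 0.7444 < 1 for every player regardless of endowment, so the Nash equilibrium is zero contribution and the group total is Σ E_j = 38 + 35 + 18 + 24 + 31 + 15 + 22 + 54 + 57 = 294.
Each contributed unit returns 6.700 to the group, so the social optimum is full contribution by everyone: group total = 6.700 × 294 = 1969.80.
Efficiency loss = (6.700 − 1) × 294 = 1675.80.

1675.80 hours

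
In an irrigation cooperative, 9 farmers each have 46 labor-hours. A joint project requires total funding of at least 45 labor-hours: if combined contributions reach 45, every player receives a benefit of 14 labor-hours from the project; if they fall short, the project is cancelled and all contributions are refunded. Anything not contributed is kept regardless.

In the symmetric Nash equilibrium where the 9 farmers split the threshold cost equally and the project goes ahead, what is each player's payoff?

Equal share of the threshold: 45/9 = 5.
At this profile no one gains by cutting their contribution: any cut drops the total below 45, the project is cancelled, contributions are refunded, and the deviator ends with 46, which is less than 46 − 5 + 14 = 55. Contributing more than 5 just wastes the excess. So contributing exactly 5 is a best response.
Each player's payoff: 46 − 5 + 14 = 55.

55 labor-hours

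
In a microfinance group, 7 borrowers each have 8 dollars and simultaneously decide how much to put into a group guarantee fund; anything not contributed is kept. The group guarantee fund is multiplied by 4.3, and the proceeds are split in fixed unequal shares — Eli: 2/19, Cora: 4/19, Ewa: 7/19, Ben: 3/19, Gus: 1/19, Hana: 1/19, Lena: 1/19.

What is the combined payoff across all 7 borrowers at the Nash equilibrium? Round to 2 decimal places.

82.40 dollars

A player with share s gets back 4.3·s per unit contributed, so full contribution is dominant for anyone with s > 1/4.3 = 0.2326 and zero contribution is dominant for anyone below.
Only Ewa (7/19) clears that bar, contributing 8; the remaining 6 contribute 0. Total contributed: 8.
The group guarantee fund pays out 4.3 × 8 = 34.40 in total (split across the unequal shares, but the aggregate is all that matters for the group sum).
The 6 free-riders keep 8 each, adding 48. Group total = 48 + 34.40 = 82.40.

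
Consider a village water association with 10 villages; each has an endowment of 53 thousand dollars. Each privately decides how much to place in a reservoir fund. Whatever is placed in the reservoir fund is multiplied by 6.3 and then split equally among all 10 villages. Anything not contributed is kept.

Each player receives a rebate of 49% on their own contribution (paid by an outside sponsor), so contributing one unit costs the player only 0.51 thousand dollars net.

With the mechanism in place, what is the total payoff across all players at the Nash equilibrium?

3598.70 thousand dollars

With the mechanism, a contributed unit returns (6.3/10) / 0.51 = 1.2353 per unit of net cost to the contributor — now above 1 — so contributing fully is weakly dominant for every player.
So the Nash equilibrium is full contribution by all 10; the group earns 10 × (53 × 0.49 + 6.3 × 53) = 3598.70.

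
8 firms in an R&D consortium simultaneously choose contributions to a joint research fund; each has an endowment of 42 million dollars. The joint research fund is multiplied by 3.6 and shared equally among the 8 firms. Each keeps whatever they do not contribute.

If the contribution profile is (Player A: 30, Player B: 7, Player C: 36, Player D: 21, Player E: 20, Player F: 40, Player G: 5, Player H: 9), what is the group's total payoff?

Total contributed: 30 + 7 + 36 + 21 + 20 + 40 + 5 + 9 = 168; total kept: 8 × 42 − 168 = 168.
The joint research fund pays out 3.6 × 168 = 604.80 in aggregate.
Group total = 168 + 604.80 = 772.80.

772.80 million dollars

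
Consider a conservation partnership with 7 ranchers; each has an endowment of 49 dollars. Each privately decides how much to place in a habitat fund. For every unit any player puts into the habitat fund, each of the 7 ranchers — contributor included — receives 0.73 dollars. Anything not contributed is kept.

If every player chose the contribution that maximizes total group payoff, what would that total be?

1752.73 dollars

Each contributed unit returns 5.110 to the group as a whole (0.73 to each of 7 players), which exceeds 1, so the social optimum is full contribution: group total = 5.110 × 343 = 1752.73.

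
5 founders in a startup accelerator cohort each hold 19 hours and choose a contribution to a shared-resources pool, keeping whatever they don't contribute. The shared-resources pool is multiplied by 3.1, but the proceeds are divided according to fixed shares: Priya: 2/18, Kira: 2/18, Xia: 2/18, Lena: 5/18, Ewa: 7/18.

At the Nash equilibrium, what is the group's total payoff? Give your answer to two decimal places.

For player j, contributing a unit is worthwhile iff 3.1 × (j's share) ≥ 1, i.e. iff j's share is at least 0.3226.
Ewa alone (share 7/18) is above the threshold, contributing 19; the remaining 4 contribute 0. Total contributed: 19.
The shared-resources pool pays out 3.1 × 19 = 58.90 in total (split across the unequal shares, but the aggregate is all that matters for the group sum).
The 4 free-riders keep 19 each, adding 76. Group total = 76 + 58.90 = 134.90.

134.90 hours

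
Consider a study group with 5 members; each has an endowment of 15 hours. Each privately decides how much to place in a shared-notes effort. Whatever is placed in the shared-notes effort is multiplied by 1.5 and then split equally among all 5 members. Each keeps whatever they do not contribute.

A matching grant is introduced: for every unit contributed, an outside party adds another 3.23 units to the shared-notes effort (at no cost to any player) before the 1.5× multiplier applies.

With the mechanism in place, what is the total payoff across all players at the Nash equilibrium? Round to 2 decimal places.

475.88 hours

The effective private return per unit is now 1.5 × 4.23 / 5 = 1.2690 > 1, so every player's dominant strategy flips to full contribution.
At the Nash equilibrium everyone contributes 15. Group total payoff = 1.5 × 4.23 × 75 = 475.88.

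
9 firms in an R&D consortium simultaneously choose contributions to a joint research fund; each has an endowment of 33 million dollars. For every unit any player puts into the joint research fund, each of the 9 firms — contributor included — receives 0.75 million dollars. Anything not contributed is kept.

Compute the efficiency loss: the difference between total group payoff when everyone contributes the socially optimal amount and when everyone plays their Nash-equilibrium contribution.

1707.75 million dollars

The private return per contributed unit is 0.75 < 1, so contributing 0 is dominant for every player. At the Nash equilibrium everyone keeps their 33, and the group total is 9 × 33 = 297.
Each contributed unit returns 6.750 to the group as a whole (0.75 to each of 9 players), which exceeds 1, so the social optimum is full contribution: group total = 6.750 × 297 = 2004.75.
Efficiency loss = 2004.75 − 297 = 1707.75.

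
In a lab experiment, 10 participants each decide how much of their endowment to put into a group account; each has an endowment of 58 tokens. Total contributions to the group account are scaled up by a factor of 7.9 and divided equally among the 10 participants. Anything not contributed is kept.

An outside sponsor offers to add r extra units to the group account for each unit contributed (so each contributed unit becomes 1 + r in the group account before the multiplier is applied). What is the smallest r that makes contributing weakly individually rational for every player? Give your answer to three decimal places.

With matching at rate r, one contributed unit becomes (1 + r) in the group account and returns 7.9 × (1 + r) / 10 to the contributor.
Setting this equal to 1: 1 + r = 10/7.9 = 1.2658.
So the minimum matching rate is r = 1.2658 − 1 = 0.266.

0.266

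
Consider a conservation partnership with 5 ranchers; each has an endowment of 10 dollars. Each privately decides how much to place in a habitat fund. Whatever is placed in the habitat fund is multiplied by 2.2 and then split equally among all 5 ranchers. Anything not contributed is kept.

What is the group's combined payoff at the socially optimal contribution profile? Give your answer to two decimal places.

110.00 dollars

Each contributed unit returns 2.200 to the group as a whole (0.4400 to each of 5 players), which exceeds 1, so the social optimum is full contribution: group total = 2.200 × 50 = 110.00.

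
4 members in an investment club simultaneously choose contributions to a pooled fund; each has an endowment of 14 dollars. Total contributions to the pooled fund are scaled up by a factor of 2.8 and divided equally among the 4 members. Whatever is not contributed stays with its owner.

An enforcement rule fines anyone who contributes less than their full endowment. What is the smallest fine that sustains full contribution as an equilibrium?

Given the others contribute fully, the best deviation is to contribute 0 (any partial contribution still incurs the fine and gives up units whose private return 0.7000 is below 1).
Deviating from 14 to 0 saves 14 dollars but forfeits the deviator's share of the drop in the pooled fund: 2.8/4 × 14 = 9.80.
So the deviation gain is 14 − 9.80 = 4.20, and the fine must be at least 4.20 dollars to wipe it out.

4.20 dollars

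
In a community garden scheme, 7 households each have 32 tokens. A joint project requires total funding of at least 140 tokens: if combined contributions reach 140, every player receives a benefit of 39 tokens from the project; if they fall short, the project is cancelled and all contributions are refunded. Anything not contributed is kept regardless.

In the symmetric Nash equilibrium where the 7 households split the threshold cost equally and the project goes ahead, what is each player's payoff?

Equal share of the threshold: 140/7 = 20.
At this profile no one gains by cutting their contribution: any cut drops the total below 140, the project is cancelled, contributions are refunded, and the deviator ends with 32, which is less than 32 − 20 + 39 = 51. Contributing more than 20 just wastes the excess. So contributing exactly 20 is a best response.
Each player's payoff: 32 − 20 + 39 = 51.

51 tokens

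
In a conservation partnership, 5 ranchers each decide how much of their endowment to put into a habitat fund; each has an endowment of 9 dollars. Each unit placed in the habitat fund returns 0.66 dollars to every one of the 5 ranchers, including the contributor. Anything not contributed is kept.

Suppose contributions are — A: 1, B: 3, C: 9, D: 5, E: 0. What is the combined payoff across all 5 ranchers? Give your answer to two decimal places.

Total contributed: 1 + 3 + 9 + 5 + 0 = 18; total kept: 5 × 9 − 18 = 27.
The habitat fund pays out 0.66 × 5 × 18 = 59.40 in aggregate.
Group total = 27 + 59.40 = 86.40.

86.40 dollars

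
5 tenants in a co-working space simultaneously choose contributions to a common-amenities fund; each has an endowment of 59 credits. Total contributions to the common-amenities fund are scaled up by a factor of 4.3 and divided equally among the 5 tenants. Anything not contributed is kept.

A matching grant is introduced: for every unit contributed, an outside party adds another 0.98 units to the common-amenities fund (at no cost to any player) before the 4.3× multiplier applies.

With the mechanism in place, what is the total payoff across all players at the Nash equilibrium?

Under the mechanism each unit contributed yields 4.3 × 1.98 / 5 = 1.7028 back to its contributor per unit of net cost, which exceeds 1, making full contribution the dominant choice for everyone.
So the Nash equilibrium is full contribution by all 5; the group earns 4.3 × 1.98 × 295 = 2511.63.

2511.63 credits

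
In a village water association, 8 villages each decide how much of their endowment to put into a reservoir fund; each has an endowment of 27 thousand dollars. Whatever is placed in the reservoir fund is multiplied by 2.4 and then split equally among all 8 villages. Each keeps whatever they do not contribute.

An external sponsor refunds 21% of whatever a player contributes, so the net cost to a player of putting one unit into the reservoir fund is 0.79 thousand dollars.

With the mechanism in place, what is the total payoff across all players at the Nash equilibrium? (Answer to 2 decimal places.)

216.00 thousand dollars

With the mechanism, a contributed unit returns (2.4/8) / 0.79 = 0.3797 per unit of net cost — still below 1 — so contributing 0 remains dominant for every player.
At the Nash equilibrium no one contributes; group total payoff = 8 × 27 = 216.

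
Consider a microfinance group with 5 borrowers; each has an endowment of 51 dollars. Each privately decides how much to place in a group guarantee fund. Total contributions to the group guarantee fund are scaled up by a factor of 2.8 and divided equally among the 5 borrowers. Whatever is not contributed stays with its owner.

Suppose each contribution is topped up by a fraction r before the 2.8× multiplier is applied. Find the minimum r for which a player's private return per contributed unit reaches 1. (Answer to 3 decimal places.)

With matching at rate r, one contributed unit becomes (1 + r) in the group guarantee fund and returns 2.8 × (1 + r) / 5 to the contributor.
Setting this equal to 1: 1 + r = 5/2.8 = 1.7857.
So the minimum matching rate is r = 1.7857 − 1 = 0.786.

0.786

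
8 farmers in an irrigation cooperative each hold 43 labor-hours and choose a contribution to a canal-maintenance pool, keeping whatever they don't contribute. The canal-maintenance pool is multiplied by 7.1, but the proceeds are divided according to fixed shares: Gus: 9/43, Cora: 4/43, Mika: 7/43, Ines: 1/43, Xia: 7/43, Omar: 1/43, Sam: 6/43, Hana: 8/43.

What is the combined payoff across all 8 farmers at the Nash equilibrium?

1393.20 labor-hours

Player j's private return per contributed unit is 7.1 × (j's share). Contributing is weakly dominant for j when that share is at least 1/7.1 = 0.1408, and contributing 0 is dominant otherwise.
Gus, Mika, Xia and Hana are above the threshold, contributing 43 each; the remaining 4 contribute 0. Total contributed: 172.
The canal-maintenance pool pays out 7.1 × 172 = 1221.20 in total (split across the unequal shares, but the aggregate is all that matters for the group sum).
The 4 free-riders keep 43 each, adding 172. Group total = 172 + 1221.20 = 1393.20.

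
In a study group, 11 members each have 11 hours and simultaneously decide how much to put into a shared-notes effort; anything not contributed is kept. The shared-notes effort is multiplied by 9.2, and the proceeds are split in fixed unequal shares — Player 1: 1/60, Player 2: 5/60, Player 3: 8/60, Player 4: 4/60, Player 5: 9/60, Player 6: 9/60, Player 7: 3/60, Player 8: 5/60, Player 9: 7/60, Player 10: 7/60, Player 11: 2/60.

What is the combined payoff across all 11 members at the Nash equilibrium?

572.00 hours

For player j, contributing a unit is worthwhile iff 9.2 × (j's share) ≥ 1, i.e. iff j's share is at least 0.1087.
Player 3, Player 5, Player 6, Player 9 and Player 10 are above the threshold, contributing 11 each; the remaining 6 contribute 0. Total contributed: 55.
The shared-notes effort pays out 9.2 × 55 = 506.00 in total (split across the unequal shares, but the aggregate is all that matters for the group sum).
The 6 free-riders keep 11 each, adding 66. Group total = 66 + 506.00 = 572.00.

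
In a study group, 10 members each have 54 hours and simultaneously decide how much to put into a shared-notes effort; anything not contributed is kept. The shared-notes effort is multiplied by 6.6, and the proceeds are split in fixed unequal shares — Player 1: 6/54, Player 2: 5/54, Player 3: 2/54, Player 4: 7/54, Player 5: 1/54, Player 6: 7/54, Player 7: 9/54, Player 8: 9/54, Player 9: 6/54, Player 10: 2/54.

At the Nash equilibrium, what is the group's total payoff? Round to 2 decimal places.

Each unit j contributes comes back to j as 6.6 × (j's share), so j prefers to contribute only if that share exceeds 1/6.6 = 0.1515; otherwise keeping the unit dominates.
The shares above 0.1515 belong to Player 7 and Player 8, contributing 54 each; the remaining 8 contribute 0. Total contributed: 108.
The shared-notes effort pays out 6.6 × 108 = 712.80 in total (split across the unequal shares, but the aggregate is all that matters for the group sum).
The 8 free-riders keep 54 each, adding 432. Group total = 432 + 712.80 = 1144.80.

1144.80 hours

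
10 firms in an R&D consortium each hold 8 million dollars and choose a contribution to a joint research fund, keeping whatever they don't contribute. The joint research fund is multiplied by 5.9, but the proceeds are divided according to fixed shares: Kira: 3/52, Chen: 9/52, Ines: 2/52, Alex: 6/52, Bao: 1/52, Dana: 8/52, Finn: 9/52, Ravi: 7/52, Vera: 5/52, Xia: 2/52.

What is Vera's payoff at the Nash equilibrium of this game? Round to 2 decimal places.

17.08 million dollars

Each unit j contributes comes back to j as 5.9 × (j's share), so j prefers to contribute only if that share exceeds 1/5.9 = 0.1695; otherwise keeping the unit dominates.
The shares above 0.1695 belong to Chen and Finn, contributing 8 each; the remaining 8 contribute 0. Total contributed: 16.
Vera keeps 8 and receives 5.9 × 16 × 5/52 = 9.08 from the joint research fund, for a payoff of 17.08.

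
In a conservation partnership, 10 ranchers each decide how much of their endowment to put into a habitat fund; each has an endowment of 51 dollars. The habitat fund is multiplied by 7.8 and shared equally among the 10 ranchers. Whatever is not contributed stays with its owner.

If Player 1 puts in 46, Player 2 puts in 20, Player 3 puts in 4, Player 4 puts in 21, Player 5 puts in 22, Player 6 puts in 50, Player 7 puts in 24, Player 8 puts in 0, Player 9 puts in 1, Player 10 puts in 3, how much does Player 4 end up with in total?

178.98 dollars

Total contributed: 46 + 20 + 4 + 21 + 22 + 50 + 24 + 0 + 1 + 3 = 191.
Each receives 7.8 × 191 / 10 = 148.98 from the habitat fund.
Player 4 keeps 51 − 21 = 30, so Player 4's payoff is 30 + 148.98 = 178.98.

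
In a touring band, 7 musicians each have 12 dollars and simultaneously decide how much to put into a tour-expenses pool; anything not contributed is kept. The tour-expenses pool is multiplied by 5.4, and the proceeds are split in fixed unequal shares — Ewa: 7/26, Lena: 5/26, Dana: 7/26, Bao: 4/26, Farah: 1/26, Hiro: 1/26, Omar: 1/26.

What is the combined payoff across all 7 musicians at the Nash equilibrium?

Player j's private return per contributed unit is 5.4 × (j's share). Contributing is weakly dominant for j when that share is at least 1/5.4 = 0.1852, and contributing 0 is dominant otherwise.
Ewa, Lena and Dana clear that bar, contributing 12 each; the remaining 4 contribute 0. Total contributed: 36.
The tour-expenses pool pays out 5.4 × 36 = 194.40 in total (split across the unequal shares, but the aggregate is all that matters for the group sum).
The 4 free-riders keep 12 each, adding 48. Group total = 48 + 194.40 = 242.40.

242.40 dollars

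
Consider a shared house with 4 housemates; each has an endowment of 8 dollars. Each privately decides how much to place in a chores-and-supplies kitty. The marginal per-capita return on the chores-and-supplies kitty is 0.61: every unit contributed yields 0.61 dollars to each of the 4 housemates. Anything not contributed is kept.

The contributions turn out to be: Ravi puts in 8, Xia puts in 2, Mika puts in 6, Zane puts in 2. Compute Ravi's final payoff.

Total contributed: 8 + 2 + 6 + 2 = 18.
Each receives 0.61 × 18 = 10.98 from the chores-and-supplies kitty.
Ravi keeps 8 − 8 = 0, so Ravi's payoff is 0 + 10.98 = 10.98.

10.98 dollars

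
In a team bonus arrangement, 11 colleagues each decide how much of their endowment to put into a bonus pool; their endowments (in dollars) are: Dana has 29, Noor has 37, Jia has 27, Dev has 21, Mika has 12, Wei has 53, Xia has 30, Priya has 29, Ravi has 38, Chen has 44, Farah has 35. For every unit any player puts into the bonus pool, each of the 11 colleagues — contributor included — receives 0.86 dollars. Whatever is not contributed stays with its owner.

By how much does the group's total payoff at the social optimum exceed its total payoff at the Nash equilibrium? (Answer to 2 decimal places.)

The private return per contributed unit is 0.86 < 1 for everyone, so the Nash equilibrium is zero contribution and the group total is Σ E_j = 29 + 37 + 27 + 21 + 12 + 53 + 30 + 29 + 38 + 44 + 35 = 355.
Each contributed unit returns 9.460 to the group, so the social optimum is full contribution by everyone: group total = 9.460 × 355 = 3358.30.
Efficiency loss = (9.460 − 1) × 355 = 3003.30.

3003.30 dollars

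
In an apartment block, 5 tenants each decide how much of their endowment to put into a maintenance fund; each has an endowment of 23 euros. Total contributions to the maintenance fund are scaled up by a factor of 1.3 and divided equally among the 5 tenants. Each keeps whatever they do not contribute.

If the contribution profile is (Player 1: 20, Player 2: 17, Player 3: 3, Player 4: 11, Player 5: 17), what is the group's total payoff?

135.40 euros

Total contributed: 20 + 17 + 3 + 11 + 17 = 68; total kept: 5 × 23 − 68 = 47.
The maintenance fund pays out 1.3 × 68 = 88.40 in aggregate.
Group total = 47 + 88.40 = 135.40.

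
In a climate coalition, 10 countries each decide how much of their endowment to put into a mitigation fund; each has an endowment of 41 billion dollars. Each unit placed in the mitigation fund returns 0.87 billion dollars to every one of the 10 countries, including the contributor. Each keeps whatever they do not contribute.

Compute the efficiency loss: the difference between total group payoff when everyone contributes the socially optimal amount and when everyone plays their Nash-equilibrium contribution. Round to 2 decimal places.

3157.00 billion dollars

The private return per contributed unit is 0.87 < 1, so contributing 0 is dominant for every player. At the Nash equilibrium everyone keeps their 41, and the group total is 10 × 41 = 410.
Each contributed unit returns 8.700 to the group as a whole (0.87 to each of 10 players), which exceeds 1, so the social optimum is full contribution: group total = 8.700 × 410 = 3567.00.
Efficiency loss = 3567.00 − 410 = 3157.00.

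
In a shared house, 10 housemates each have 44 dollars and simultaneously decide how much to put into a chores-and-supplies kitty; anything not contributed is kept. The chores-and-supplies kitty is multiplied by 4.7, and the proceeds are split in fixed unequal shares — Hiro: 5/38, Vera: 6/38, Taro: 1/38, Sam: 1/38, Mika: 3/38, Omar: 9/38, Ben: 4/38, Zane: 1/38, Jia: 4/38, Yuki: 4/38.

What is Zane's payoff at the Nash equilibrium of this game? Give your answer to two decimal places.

Each unit j contributes comes back to j as 4.7 × (j's share), so j prefers to contribute only if that share exceeds 1/4.7 = 0.2128; otherwise keeping the unit dominates.
Omar alone (share 9/38) is above the threshold, contributing 44; the remaining 9 contribute 0. Total contributed: 44.
Zane keeps 44 and receives 4.7 × 44 × 1/38 = 5.44 from the chores-and-supplies kitty, for a payoff of 49.44.

49.44 dollars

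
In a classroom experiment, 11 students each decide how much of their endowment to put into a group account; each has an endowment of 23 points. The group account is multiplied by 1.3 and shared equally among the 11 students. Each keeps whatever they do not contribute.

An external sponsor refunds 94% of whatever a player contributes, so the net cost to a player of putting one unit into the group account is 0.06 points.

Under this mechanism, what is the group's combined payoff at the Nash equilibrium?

Under the mechanism each unit contributed yields (1.3/11) / 0.06 = 1.9697 back to its contributor per unit of net cost, which exceeds 1, making full contribution the dominant choice for everyone.
At the Nash equilibrium everyone contributes 23. Group total payoff = 11 × (23 × 0.94 + 1.3 × 23) = 566.72.

566.72 points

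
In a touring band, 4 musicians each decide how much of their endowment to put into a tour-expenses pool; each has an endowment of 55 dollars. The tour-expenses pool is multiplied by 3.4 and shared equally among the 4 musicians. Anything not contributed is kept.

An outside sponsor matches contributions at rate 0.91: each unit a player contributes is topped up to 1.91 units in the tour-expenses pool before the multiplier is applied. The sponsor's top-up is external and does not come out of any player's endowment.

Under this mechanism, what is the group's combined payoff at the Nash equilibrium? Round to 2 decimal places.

The effective private return per unit is now 3.4 × 1.91 / 4 = 1.6235 > 1, so every player's dominant strategy flips to full contribution.
At the Nash equilibrium everyone contributes 55. Group total payoff = 3.4 × 1.91 × 220 = 1428.68.

1428.68 dollars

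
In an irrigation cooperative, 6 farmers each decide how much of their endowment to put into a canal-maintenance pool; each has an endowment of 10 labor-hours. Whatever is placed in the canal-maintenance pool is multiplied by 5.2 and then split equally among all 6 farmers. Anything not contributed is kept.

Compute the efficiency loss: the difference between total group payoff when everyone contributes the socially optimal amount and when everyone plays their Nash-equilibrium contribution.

252.00 labor-hours

Each contributed unit returns 5.2/6 = 0.8667 to its contributor — below 1 — so contributing 0 is dominant for every player. At the Nash equilibrium everyone keeps their 10, and the group total is 6 × 10 = 60.
Each contributed unit returns 5.200 to the group as a whole (0.8667 to each of 6 players), which exceeds 1, so the social optimum is full contribution: group total = 5.200 × 60 = 312.00.
Efficiency loss = 312.00 − 60 = 252.00.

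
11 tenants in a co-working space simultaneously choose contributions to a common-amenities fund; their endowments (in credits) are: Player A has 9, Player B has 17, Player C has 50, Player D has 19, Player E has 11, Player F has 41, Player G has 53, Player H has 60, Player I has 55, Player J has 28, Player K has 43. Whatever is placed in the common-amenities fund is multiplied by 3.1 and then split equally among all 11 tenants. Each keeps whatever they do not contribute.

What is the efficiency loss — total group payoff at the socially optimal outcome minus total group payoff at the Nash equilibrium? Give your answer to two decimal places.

The private return per contributed unit is 3.1/11 = 0.2818 < 1 for every player regardless of endowment, so the Nash equilibrium is zero contribution and the group total is Σ E_j = 9 + 17 + 50 + 19 + 11 + 41 + 53 + 60 + 55 + 28 + 43 = 386.
Each contributed unit returns 3.100 to the group, so the social optimum is full contribution by everyone: group total = 3.100 × 386 = 1196.60.
Efficiency loss = (3.100 − 1) × 386 = 810.60.

810.60 credits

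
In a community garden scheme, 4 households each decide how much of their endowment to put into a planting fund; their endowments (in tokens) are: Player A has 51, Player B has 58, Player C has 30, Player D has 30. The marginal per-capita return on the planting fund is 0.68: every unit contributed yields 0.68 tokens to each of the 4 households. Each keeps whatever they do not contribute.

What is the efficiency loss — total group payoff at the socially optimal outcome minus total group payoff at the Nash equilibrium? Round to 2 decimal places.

The private return per contributed unit is 0.68 < 1 for everyone, so the Nash equilibrium is zero contribution and the group total is Σ E_j = 51 + 58 + 30 + 30 = 169.
Each contributed unit returns 2.720 to the group, so the social optimum is full contribution by everyone: group total = 2.720 × 169 = 459.68.
Efficiency loss = (2.720 − 1) × 169 = 290.68.

290.68 tokens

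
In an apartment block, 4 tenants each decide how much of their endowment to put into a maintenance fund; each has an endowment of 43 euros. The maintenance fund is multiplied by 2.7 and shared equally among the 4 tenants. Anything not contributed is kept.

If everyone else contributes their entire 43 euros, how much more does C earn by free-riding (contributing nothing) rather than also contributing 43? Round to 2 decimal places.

Switching from a contribution of 43 to 0 lets C keep an extra 43 euros, but lowers the maintenance fund by 43, which costs C their own share of that drop: 2.7/4 × 43 = 29.02.
Net gain = 43 − 29.02 = 13.98. The private return per contributed unit (0.6750) is below 1, so free-riding is indeed the best response regardless of what the others do.

13.98 euros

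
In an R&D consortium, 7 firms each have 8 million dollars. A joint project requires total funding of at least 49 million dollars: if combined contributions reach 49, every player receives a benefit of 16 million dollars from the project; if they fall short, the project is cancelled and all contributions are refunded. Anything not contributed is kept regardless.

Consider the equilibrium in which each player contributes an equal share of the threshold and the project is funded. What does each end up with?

17 million dollars

Equal share of the threshold: 49/7 = 7.
At this profile no one gains by cutting their contribution: any cut drops the total below 49, the project is cancelled, contributions are refunded, and the deviator ends with 8, which is less than 8 − 7 + 16 = 17. Contributing more than 7 just wastes the excess. So contributing exactly 7 is a best response.
Each player's payoff: 8 − 7 + 16 = 17.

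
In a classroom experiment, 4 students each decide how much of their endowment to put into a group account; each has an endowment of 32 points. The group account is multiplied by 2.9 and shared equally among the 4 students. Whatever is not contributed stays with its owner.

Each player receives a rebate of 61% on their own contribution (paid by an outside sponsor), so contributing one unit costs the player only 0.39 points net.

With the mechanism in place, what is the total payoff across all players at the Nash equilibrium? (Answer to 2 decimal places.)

With the mechanism, a contributed unit returns (2.9/4) / 0.39 = 1.8590 per unit of net cost to the contributor — now above 1 — so contributing fully is weakly dominant for every player.
At the Nash equilibrium everyone contributes 32. Group total payoff = 4 × (32 × 0.61 + 2.9 × 32) = 449.28.

449.28 points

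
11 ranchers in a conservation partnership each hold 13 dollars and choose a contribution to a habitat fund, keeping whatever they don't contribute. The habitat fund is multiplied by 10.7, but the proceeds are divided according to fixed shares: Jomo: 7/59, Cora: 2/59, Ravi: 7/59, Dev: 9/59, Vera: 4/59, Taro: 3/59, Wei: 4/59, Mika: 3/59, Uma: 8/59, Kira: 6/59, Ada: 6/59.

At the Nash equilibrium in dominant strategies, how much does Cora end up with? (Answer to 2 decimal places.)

41.29 dollars

Each unit j contributes comes back to j as 10.7 × (j's share), so j prefers to contribute only if that share exceeds 1/10.7 = 0.0935; otherwise keeping the unit dominates.
The shares above 0.0935 belong to Jomo, Ravi, Dev, Uma, Kira and Ada, contributing 13 each; the remaining 5 contribute 0. Total contributed: 78.
Cora keeps 13 and receives 10.7 × 78 × 2/59 = 28.29 from the habitat fund, for a payoff of 41.29.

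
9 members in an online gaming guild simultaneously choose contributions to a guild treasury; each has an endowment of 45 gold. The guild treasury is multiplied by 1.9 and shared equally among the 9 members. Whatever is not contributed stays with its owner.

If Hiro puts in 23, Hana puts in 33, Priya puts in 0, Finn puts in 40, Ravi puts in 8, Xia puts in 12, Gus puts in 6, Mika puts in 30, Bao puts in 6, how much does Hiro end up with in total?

55.36 gold

Total contributed: 23 + 33 + 0 + 40 + 8 + 12 + 6 + 30 + 6 = 158.
Each receives 1.9 × 158 / 9 = 33.36 from the guild treasury.
Hiro keeps 45 − 23 = 22, so Hiro's payoff is 22 + 33.36 = 55.36.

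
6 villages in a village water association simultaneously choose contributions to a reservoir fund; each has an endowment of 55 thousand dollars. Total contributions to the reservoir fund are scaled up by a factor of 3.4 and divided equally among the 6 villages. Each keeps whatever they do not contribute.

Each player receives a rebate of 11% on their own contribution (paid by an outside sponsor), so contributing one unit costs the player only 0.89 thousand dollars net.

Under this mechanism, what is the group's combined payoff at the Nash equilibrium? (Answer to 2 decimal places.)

Even with the mechanism, each unit contributed returns only (3.4/6) / 0.89 = 0.6367 per unit of net cost, so contributing nothing is still dominant.
Everyone keeps their endowment and the group total is 6 × 55 = 330.

330.00 thousand dollars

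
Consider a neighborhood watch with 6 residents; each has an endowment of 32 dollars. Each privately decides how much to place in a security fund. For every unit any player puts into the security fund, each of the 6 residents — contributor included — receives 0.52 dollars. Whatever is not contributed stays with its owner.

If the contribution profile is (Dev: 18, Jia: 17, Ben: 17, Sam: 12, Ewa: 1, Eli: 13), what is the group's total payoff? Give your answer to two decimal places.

Total contributed: 18 + 17 + 17 + 12 + 1 + 13 = 78; total kept: 6 × 32 − 78 = 114.
The security fund pays out 0.52 × 6 × 78 = 243.36 in aggregate.
Group total = 114 + 243.36 = 357.36.

357.36 dollars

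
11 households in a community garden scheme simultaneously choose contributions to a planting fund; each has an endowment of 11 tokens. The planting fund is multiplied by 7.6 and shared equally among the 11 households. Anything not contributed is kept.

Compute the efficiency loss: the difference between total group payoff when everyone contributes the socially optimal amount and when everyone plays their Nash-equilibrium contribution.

798.60 tokens

Each contributed unit returns 7.6/11 = 0.6909 to its contributor — below 1 — so contributing 0 is dominant for every player. At the Nash equilibrium everyone keeps their 11, and the group total is 11 × 11 = 121.
Each contributed unit returns 7.600 to the group as a whole (0.6909 to each of 11 players), which exceeds 1, so the social optimum is full contribution: group total = 7.600 × 121 = 919.60.
Efficiency loss = 919.60 − 121 = 798.60.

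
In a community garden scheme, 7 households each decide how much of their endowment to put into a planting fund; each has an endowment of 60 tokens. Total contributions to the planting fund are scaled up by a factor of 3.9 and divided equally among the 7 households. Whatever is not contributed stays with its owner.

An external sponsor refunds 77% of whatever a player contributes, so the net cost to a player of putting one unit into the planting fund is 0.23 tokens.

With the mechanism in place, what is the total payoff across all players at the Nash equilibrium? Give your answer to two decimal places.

With the mechanism, a contributed unit returns (3.9/7) / 0.23 = 2.4224 per unit of net cost to the contributor — now above 1 — so contributing fully is weakly dominant for every player.
So the Nash equilibrium is full contribution by all 7; the group earns 7 × (60 × 0.77 + 3.9 × 60) = 1961.40.

1961.40 tokens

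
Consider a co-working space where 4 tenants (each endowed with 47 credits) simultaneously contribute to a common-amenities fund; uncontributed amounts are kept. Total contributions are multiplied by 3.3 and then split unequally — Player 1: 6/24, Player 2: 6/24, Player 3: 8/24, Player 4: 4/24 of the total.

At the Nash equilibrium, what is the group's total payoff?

A player with share s gets back 3.3·s per unit contributed, so full contribution is dominant for anyone with s > 1/3.3 = 0.3030 and zero contribution is dominant for anyone below.
Only Player 3 (8/24) clears that bar, contributing 47; the remaining 3 contribute 0. Total contributed: 47.
The common-amenities fund pays out 3.3 × 47 = 155.10 in total (split across the unequal shares, but the aggregate is all that matters for the group sum).
The 3 free-riders keep 47 each, adding 141. Group total = 141 + 155.10 = 296.10.

296.10 credits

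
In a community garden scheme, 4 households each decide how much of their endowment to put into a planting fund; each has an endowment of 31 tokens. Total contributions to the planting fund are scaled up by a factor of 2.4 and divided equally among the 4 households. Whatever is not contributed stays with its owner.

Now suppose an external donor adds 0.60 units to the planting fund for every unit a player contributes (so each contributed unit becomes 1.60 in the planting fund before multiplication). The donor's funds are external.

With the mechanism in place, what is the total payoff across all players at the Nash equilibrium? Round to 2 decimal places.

Even with the mechanism, each unit contributed returns only 2.4 × 1.60 / 4 = 0.9600 per unit of net cost, so contributing nothing is still dominant.
At the Nash equilibrium no one contributes; group total payoff = 4 × 31 = 124.

124.00 tokens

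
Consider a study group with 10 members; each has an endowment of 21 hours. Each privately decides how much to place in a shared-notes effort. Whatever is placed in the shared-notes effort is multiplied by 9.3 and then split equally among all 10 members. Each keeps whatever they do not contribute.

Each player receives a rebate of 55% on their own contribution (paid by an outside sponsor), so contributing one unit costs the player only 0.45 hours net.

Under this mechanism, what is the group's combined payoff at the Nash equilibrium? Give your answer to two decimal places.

Under the mechanism each unit contributed yields (9.3/10) / 0.45 = 2.0667 back to its contributor per unit of net cost, which exceeds 1, making full contribution the dominant choice for everyone.
So the Nash equilibrium is full contribution by all 10; the group earns 10 × (21 × 0.55 + 9.3 × 21) = 2068.50.

2068.50 hours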